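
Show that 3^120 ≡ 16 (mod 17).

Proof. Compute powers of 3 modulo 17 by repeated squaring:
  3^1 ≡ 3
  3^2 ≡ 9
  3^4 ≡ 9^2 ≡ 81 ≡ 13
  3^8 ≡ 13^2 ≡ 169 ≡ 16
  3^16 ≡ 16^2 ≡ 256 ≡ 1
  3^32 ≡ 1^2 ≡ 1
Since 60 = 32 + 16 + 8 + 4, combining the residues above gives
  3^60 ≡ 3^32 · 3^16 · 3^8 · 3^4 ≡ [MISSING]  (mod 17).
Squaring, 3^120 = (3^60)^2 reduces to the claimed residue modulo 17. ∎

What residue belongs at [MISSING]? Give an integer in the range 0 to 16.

Multiply the listed residues: 1 · 1 · 16 · 13 = 1 → 16 → 208.
Reducing modulo 17: 208 = 12·17 + 4, so 3^60 ≡ 4.

4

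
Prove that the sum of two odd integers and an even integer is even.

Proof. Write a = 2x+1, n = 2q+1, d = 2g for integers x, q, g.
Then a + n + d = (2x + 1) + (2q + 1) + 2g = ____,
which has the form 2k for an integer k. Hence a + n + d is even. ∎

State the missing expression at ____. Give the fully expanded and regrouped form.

Expanding: (2x + 1) + (2q + 1) + 2g = 2g + 2q + 2x + 2.
Every term is even; pulling out the factor of 2 gives 2(g + q + x + 1).

2(g + q + x + 1)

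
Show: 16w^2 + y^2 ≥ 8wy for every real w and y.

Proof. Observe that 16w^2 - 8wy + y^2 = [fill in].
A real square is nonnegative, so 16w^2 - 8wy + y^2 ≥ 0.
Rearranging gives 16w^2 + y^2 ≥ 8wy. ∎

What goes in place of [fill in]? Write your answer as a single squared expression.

The leading and trailing coefficients are 4^2 and 1^2, and 8 = 2·4·1, so the trinomial is (4w - y)^2.
Hence 16w^2 - 8wy + y^2 ≥ 0.

(4w - y)^2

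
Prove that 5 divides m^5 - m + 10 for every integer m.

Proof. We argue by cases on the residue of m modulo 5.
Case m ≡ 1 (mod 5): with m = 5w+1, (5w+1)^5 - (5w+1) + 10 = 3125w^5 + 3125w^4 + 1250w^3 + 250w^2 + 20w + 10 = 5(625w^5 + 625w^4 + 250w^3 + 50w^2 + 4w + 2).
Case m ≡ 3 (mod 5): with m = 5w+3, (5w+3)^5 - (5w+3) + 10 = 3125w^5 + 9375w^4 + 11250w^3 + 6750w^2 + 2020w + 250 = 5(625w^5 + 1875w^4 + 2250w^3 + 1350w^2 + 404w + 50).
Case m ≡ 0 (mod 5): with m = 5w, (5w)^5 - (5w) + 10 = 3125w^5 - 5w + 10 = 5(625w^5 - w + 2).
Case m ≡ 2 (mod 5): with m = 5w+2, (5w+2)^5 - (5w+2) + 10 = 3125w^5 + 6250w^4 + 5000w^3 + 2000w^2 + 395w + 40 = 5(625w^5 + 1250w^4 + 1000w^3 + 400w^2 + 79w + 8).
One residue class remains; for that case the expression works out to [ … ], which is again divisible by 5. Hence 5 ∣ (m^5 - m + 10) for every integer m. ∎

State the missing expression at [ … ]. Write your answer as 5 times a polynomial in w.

5(625w^5 + 2500w^4 + 4000w^3 + 3200w^2 + 1279w + 206)

The residues treated are {1, 3, 0, 2}, so the missing case is m ≡ 4 (mod 5); write m = 5w+4.
Then (5w+4)^5 - (5w+4) + 10 = 3125w^5 + 12500w^4 + 20000w^3 + 16000w^2 + 6395w + 1030 = 5(625w^5 + 2500w^4 + 4000w^3 + 3200w^2 + 1279w + 206).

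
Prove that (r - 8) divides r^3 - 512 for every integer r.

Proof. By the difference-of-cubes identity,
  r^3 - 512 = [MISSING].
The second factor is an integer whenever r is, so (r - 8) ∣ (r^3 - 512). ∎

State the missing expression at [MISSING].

(r - 8)(r^2 + 8r + 64)

a^3 - b^3 = (a - b)(a^2 + ab + b^2). With a = r, b = 8:
r^3 - 512 = (r - 8)(r^2 + 8r + 64).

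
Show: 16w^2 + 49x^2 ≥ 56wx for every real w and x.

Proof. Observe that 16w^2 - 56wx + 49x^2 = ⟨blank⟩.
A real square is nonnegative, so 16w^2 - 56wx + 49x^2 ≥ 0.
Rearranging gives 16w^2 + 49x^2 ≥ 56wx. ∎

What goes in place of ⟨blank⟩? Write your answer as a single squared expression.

The leading and trailing coefficients are 4^2 and 7^2, and 56 = 2·4·7, so the trinomial is (4w - 7x)^2.
Hence 16w^2 - 56wx + 49x^2 ≥ 0.

(4w - 7x)^2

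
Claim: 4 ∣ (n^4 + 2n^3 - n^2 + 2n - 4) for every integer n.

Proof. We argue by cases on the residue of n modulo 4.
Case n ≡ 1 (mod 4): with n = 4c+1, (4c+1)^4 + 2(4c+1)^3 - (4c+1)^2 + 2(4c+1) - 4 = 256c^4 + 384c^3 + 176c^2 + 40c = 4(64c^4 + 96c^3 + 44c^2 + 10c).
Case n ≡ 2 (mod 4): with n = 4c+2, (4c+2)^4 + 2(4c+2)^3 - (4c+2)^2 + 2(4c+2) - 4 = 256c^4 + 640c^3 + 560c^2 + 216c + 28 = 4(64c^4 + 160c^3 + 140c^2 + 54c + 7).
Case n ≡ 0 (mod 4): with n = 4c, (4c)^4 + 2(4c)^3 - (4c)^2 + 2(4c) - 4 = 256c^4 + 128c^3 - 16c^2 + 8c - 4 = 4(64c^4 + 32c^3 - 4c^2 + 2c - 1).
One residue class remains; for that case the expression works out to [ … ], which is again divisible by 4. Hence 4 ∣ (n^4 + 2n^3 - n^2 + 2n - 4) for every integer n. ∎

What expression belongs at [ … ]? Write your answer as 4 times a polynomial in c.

Only n ≡ 3 (mod 4) is unaccounted for. Put n = 4c+3:
(4c+3)^4 + 2(4c+3)^3 - (4c+3)^2 + 2(4c+3) - 4 expands to 256c^4 + 896c^3 + 1136c^2 + 632c + 128,
and factoring out 4 leaves 4(64c^4 + 224c^3 + 284c^2 + 158c + 32).

4(64c^4 + 224c^3 + 284c^2 + 158c + 32)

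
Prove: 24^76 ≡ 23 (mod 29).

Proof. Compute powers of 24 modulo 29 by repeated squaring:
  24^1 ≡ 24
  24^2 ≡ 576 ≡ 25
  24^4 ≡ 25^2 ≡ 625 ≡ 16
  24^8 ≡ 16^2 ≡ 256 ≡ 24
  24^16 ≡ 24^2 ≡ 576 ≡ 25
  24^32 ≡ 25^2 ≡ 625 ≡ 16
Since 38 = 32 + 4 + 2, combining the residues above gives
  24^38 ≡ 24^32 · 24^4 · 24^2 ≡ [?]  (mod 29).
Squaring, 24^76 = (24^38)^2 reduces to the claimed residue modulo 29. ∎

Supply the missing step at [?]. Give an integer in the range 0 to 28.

24^32 · 24^4 · 24^2 ≡ 16 · 16 · 25 = 6400.
6400 mod 29 = 20, so 24^38 ≡ 20 (mod 29).

20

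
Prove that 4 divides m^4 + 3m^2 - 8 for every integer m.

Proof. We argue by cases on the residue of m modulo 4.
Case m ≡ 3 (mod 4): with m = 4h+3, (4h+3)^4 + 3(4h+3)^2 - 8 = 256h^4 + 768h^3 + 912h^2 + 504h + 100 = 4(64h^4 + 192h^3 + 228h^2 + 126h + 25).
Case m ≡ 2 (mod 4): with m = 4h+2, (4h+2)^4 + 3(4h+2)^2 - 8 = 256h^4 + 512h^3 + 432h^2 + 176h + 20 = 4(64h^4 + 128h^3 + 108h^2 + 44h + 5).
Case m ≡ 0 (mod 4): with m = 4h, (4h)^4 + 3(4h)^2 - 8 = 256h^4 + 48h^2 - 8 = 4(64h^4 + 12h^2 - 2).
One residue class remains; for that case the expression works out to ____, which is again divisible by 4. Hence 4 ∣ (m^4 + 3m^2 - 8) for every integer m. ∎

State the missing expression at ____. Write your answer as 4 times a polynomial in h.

The residues treated are {3, 2, 0}, so the missing case is m ≡ 1 (mod 4); write m = 4h+1.
Then (4h+1)^4 + 3(4h+1)^2 - 8 = 256h^4 + 256h^3 + 144h^2 + 40h - 4 = 4(64h^4 + 64h^3 + 36h^2 + 10h - 1).

4(64h^4 + 64h^3 + 36h^2 + 10h - 1)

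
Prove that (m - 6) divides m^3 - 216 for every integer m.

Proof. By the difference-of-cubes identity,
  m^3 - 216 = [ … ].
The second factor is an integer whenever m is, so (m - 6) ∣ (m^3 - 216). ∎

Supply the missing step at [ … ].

(m - 6)(m^2 + 6m + 36)

Polynomial division of m^3 - 216 by m - 6 leaves remainder 0 and quotient m^2 + 6m + 36.
Hence m^3 - 216 = (m - 6)(m^2 + 6m + 36).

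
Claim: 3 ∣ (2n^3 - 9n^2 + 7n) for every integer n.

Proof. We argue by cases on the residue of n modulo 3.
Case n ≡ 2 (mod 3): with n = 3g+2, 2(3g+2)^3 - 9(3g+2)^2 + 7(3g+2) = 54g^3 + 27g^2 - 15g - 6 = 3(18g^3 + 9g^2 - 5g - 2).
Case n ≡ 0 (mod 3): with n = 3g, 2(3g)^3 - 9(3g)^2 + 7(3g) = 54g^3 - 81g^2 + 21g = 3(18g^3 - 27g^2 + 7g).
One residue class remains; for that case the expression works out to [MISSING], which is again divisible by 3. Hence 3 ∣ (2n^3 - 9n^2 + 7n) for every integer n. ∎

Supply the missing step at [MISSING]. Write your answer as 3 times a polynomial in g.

3(18g^3 - 9g^2 - 5g)

Only n ≡ 1 (mod 3) is unaccounted for. Put n = 3g+1:
2(3g+1)^3 - 9(3g+1)^2 + 7(3g+1) expands to 54g^3 - 27g^2 - 15g,
and factoring out 3 leaves 3(18g^3 - 9g^2 - 5g).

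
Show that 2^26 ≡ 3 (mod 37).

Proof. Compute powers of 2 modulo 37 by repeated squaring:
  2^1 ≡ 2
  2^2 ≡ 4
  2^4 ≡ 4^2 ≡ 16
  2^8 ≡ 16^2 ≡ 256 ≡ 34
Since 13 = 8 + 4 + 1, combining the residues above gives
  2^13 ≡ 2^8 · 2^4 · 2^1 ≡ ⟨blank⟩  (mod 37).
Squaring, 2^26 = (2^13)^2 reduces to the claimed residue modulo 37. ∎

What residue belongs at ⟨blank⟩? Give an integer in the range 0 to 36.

2^8 · 2^4 · 2^1 ≡ 34 · 16 · 2 = 1088.
1088 mod 37 = 15, so 2^13 ≡ 15 (mod 37).

15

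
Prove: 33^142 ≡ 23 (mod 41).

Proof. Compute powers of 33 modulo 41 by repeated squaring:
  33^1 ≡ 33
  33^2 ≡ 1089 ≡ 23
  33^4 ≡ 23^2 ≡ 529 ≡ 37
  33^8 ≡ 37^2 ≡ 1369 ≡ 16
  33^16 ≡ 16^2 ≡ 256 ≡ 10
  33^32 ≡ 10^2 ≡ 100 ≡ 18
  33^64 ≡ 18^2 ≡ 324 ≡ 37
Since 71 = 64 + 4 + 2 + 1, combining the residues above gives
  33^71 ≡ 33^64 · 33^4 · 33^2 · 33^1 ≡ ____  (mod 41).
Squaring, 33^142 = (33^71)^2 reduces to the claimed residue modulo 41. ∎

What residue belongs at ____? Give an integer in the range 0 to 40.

33^64 · 33^4 · 33^2 · 33^1 ≡ 37 · 37 · 23 · 33 = 1039071.
1039071 mod 41 = 8, so 33^71 ≡ 8 (mod 41).

8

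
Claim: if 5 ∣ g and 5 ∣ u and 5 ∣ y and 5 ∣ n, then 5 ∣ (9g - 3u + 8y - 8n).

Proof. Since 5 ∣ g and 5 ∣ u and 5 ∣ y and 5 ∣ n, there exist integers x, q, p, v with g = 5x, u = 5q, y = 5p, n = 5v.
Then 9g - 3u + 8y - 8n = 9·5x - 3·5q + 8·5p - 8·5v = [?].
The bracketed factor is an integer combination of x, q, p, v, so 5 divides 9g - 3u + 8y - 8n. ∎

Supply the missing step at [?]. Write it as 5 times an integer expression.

5(8p - 3q - 8v + 9x)

Pull the common 5 out of every term: 9·5x - 3·5q + 8·5p - 8·5v = 5(8p - 3q - 8v + 9x).
8p - 3q - 8v + 9x is an integer, which exhibits the divisibility.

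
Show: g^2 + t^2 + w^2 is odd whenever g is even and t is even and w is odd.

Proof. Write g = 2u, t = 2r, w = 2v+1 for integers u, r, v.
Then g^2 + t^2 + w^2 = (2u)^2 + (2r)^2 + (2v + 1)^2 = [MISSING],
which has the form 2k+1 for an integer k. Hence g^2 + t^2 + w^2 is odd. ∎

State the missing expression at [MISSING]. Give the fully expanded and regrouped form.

Expanding: (2u)^2 + (2r)^2 + (2v + 1)^2 = 4r^2 + 4u^2 + 4v^2 + 4v + 1.
Every term except the constant is even, so this is 2(2r^2 + 2u^2 + 2v^2 + 2v) + 1,
and 2r^2 + 2u^2 + 2v^2 + 2v ∈ ℤ gives the required form.

2(2r^2 + 2u^2 + 2v^2 + 2v) + 1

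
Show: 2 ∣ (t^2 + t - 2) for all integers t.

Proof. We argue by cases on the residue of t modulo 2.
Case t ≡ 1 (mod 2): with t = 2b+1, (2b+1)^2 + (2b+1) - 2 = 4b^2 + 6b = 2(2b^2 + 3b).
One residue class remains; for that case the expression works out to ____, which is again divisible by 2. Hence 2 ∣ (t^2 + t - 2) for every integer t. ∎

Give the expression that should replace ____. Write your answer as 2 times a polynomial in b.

The residues treated are {1}, so the missing case is t ≡ 0 (mod 2); write t = 2b.
Then (2b)^2 + (2b) - 2 = 4b^2 + 2b - 2 = 2(2b^2 + b - 1).

2(2b^2 + b - 1)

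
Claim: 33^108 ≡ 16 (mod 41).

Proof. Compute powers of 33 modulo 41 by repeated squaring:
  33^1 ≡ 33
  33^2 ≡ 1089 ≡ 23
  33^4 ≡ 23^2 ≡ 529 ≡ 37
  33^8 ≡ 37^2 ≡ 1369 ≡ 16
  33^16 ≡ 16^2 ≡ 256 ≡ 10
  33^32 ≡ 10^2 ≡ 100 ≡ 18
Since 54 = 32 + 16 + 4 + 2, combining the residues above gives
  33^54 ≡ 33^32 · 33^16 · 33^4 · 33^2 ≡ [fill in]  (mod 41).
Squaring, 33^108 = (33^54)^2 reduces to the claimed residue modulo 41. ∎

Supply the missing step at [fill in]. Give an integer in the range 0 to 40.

4

33^32 · 33^16 · 33^4 · 33^2 ≡ 18 · 10 · 37 · 23 = 153180.
153180 mod 41 = 4, so 33^54 ≡ 4 (mod 41).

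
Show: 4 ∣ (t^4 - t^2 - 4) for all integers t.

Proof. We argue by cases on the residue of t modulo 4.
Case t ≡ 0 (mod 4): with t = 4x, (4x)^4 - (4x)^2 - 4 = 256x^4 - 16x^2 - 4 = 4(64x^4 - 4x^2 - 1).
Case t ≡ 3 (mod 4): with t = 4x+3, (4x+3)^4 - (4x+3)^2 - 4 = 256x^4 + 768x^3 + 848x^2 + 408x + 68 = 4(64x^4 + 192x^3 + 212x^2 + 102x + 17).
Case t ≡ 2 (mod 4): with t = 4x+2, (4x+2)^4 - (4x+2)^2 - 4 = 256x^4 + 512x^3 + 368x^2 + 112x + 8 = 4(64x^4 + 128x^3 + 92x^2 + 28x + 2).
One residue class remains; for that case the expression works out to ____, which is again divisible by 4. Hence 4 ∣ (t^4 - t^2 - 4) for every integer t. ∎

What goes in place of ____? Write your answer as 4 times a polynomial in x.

Only t ≡ 1 (mod 4) is unaccounted for. Put t = 4x+1:
(4x+1)^4 - (4x+1)^2 - 4 expands to 256x^4 + 256x^3 + 80x^2 + 8x - 4,
and factoring out 4 leaves 4(64x^4 + 64x^3 + 20x^2 + 2x - 1).

4(64x^4 + 64x^3 + 20x^2 + 2x - 1)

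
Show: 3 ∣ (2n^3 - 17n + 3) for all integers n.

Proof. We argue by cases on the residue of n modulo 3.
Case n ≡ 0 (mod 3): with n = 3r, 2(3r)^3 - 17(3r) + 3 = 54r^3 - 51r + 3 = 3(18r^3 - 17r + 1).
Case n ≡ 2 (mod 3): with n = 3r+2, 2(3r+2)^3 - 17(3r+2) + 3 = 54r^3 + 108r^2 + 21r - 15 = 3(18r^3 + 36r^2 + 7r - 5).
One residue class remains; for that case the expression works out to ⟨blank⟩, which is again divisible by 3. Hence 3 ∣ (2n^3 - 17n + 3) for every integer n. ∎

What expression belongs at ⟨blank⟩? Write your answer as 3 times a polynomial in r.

Only n ≡ 1 (mod 3) is unaccounted for. Put n = 3r+1:
2(3r+1)^3 - 17(3r+1) + 3 expands to 54r^3 + 54r^2 - 33r - 12,
and factoring out 3 leaves 3(18r^3 + 18r^2 - 11r - 4).

3(18r^3 + 18r^2 - 11r - 4)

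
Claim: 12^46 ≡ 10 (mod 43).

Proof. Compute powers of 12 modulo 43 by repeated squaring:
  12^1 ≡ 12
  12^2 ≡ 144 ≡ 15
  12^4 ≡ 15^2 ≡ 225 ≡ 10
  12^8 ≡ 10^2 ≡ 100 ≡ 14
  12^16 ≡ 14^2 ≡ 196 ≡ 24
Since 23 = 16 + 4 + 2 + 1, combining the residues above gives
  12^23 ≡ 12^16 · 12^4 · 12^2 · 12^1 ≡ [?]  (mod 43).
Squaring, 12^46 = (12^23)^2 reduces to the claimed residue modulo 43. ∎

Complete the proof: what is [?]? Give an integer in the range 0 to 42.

28

12^16 · 12^4 · 12^2 · 12^1 ≡ 24 · 10 · 15 · 12 = 43200.
43200 mod 43 = 28, so 12^23 ≡ 28 (mod 43).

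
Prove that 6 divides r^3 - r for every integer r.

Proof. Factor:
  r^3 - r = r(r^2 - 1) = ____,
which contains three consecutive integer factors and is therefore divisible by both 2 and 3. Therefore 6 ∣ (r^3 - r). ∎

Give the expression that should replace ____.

r(r^2 - 1) = r(r - 1)(r + 1) = (r - 1)r(r + 1).
These three factors are consecutive integers, so their product is divisible by 6.

(r - 1)r(r + 1)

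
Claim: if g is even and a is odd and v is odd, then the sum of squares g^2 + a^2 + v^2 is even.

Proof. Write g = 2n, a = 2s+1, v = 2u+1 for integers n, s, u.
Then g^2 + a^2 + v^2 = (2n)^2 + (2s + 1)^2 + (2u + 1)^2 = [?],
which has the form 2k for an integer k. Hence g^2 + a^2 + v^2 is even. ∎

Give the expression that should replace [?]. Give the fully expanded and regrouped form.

2(2n^2 + 2s^2 + 2s + 2u^2 + 2u + 1)

Expanding: (2n)^2 + (2s + 1)^2 + (2u + 1)^2 = 4n^2 + 4s^2 + 4s + 4u^2 + 4u + 2.
Every term is even; pulling out the factor of 2 gives 2(2n^2 + 2s^2 + 2s + 2u^2 + 2u + 1).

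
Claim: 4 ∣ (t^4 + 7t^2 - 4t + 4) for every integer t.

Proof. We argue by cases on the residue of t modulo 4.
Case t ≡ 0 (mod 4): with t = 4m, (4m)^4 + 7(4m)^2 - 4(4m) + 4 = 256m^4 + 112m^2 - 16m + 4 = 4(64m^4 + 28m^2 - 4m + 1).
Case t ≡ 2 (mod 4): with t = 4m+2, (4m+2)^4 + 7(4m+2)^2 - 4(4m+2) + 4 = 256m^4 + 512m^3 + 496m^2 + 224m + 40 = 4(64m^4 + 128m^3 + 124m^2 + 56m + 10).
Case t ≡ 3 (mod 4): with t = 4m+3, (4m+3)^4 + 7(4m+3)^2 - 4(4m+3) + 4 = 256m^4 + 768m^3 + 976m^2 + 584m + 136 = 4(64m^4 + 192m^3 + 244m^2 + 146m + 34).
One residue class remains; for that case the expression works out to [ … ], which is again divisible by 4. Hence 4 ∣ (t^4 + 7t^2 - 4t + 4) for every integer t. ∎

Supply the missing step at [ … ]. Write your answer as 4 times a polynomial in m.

Only t ≡ 1 (mod 4) is unaccounted for. Put t = 4m+1:
(4m+1)^4 + 7(4m+1)^2 - 4(4m+1) + 4 expands to 256m^4 + 256m^3 + 208m^2 + 56m + 8,
and factoring out 4 leaves 4(64m^4 + 64m^3 + 52m^2 + 14m + 2).

4(64m^4 + 64m^3 + 52m^2 + 14m + 2)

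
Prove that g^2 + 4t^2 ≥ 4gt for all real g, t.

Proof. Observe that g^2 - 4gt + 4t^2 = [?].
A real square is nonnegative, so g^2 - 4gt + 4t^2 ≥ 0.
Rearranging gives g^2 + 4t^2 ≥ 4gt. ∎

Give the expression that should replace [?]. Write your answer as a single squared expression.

(g - 2t)^2

g^2 - 4gt + 4t^2 is a perfect-square trinomial: the outer terms are (g)^2 and (2t)^2, and the cross term is -2·g·2t.
So g^2 - 4gt + 4t^2 = (g - 2t)^2 ≥ 0.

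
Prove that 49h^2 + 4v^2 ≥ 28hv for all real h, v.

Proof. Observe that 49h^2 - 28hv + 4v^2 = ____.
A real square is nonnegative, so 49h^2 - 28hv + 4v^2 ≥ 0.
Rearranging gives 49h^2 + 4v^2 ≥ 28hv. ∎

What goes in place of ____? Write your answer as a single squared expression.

(7h - 2v)^2

49h^2 - 28hv + 4v^2 is a perfect-square trinomial: the outer terms are (7h)^2 and (2v)^2, and the cross term is -2·7h·2v.
So 49h^2 - 28hv + 4v^2 = (7h - 2v)^2 ≥ 0.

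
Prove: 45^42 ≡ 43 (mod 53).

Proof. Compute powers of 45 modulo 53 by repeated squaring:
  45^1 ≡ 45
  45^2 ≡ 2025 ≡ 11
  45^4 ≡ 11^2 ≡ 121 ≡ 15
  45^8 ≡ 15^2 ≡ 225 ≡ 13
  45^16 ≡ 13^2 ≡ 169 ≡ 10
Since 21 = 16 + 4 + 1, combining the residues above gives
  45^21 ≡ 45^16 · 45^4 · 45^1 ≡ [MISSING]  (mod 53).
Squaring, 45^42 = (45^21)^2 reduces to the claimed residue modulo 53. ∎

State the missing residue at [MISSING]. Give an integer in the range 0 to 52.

19

Multiply the listed residues: 10 · 15 · 45 = 150 → 6750.
Reducing modulo 53: 6750 = 127·53 + 19, so 45^21 ≡ 19.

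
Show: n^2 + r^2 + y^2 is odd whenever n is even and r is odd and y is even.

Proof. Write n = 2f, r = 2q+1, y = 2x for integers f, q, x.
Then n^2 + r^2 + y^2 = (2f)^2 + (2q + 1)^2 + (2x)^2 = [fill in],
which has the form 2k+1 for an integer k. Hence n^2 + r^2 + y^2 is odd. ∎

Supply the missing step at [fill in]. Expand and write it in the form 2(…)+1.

(2f)^2 + (2q + 1)^2 + (2x)^2 = 4f^2 + 4q^2 + 4q + 4x^2 + 1
= 2(2f^2 + 2q^2 + 2q + 2x^2) + 1.
Since 2f^2 + 2q^2 + 2q + 2x^2 is an integer, the sum of squares is of the form 2k+1 for an integer k.

2(2f^2 + 2q^2 + 2q + 2x^2) + 1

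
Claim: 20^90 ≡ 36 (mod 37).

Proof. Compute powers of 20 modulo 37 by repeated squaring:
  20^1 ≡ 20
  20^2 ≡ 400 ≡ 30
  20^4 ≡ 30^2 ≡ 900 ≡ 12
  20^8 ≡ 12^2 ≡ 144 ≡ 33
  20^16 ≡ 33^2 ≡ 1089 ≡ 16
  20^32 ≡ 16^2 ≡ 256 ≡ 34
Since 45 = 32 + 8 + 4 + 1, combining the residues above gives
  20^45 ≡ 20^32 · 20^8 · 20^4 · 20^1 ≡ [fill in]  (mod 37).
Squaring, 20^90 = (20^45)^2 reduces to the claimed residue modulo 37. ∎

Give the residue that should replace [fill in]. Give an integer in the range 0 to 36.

31

Multiply the listed residues: 34 · 33 · 12 · 20 = 1122 → 13464 → 269280.
Reducing modulo 37: 269280 = 7277·37 + 31, so 20^45 ≡ 31.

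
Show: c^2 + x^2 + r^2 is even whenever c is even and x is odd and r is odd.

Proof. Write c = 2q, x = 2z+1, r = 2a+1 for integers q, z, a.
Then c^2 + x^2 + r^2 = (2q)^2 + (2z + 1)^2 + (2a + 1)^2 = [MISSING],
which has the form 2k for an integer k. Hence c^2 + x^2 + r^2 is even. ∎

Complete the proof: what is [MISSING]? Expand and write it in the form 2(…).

2(2a^2 + 2a + 2q^2 + 2z^2 + 2z + 1)

Expanding: (2q)^2 + (2z + 1)^2 + (2a + 1)^2 = 4a^2 + 4a + 4q^2 + 4z^2 + 4z + 2.
Every term is even; pulling out the factor of 2 gives 2(2a^2 + 2a + 2q^2 + 2z^2 + 2z + 1).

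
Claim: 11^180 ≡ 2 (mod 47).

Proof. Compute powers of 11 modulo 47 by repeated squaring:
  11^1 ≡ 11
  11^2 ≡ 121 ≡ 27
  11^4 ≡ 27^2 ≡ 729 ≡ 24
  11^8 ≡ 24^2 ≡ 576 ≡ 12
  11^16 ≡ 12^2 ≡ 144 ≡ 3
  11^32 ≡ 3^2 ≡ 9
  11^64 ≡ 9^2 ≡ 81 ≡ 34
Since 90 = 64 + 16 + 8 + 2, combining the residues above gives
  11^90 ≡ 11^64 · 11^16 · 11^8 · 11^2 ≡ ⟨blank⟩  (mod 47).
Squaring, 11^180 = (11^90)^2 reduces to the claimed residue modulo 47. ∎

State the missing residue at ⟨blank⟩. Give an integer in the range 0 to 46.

Multiply the listed residues: 34 · 3 · 12 · 27 = 102 → 1224 → 33048.
Reducing modulo 47: 33048 = 703·47 + 7, so 11^90 ≡ 7.

7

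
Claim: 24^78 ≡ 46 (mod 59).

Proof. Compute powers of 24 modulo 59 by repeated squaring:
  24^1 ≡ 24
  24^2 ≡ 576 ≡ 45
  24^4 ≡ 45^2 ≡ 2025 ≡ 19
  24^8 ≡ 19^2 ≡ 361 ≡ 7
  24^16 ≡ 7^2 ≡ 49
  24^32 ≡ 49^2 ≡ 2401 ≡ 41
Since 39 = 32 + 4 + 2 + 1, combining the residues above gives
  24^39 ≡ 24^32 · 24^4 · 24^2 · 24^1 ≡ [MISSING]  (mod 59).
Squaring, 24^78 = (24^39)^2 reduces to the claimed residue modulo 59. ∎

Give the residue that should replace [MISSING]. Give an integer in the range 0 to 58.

39

24^32 · 24^4 · 24^2 · 24^1 ≡ 41 · 19 · 45 · 24 = 841320.
841320 mod 59 = 39, so 24^39 ≡ 39 (mod 59).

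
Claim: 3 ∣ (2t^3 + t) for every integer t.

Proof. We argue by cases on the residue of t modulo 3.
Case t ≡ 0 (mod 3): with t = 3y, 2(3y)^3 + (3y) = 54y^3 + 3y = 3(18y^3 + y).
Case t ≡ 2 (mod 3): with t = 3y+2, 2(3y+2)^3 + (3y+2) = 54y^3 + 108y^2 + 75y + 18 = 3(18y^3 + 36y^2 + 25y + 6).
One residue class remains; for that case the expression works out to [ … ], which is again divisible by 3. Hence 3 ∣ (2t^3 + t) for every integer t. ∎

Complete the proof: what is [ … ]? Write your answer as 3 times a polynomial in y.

The residues treated are {0, 2}, so the missing case is t ≡ 1 (mod 3); write t = 3y+1.
Then 2(3y+1)^3 + (3y+1) = 54y^3 + 54y^2 + 21y + 3 = 3(18y^3 + 18y^2 + 7y + 1).

3(18y^3 + 18y^2 + 7y + 1)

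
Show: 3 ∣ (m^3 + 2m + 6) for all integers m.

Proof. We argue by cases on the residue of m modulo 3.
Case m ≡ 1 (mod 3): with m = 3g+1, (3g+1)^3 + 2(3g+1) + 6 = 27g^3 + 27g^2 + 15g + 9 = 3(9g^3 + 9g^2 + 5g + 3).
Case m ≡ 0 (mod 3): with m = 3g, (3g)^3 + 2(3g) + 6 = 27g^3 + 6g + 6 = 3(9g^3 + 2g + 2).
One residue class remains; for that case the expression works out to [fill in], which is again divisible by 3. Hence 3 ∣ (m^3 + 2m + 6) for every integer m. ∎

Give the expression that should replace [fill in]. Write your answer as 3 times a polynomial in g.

The residues treated are {1, 0}, so the missing case is m ≡ 2 (mod 3); write m = 3g+2.
Then (3g+2)^3 + 2(3g+2) + 6 = 27g^3 + 54g^2 + 42g + 18 = 3(9g^3 + 18g^2 + 14g + 6).

3(9g^3 + 18g^2 + 14g + 6)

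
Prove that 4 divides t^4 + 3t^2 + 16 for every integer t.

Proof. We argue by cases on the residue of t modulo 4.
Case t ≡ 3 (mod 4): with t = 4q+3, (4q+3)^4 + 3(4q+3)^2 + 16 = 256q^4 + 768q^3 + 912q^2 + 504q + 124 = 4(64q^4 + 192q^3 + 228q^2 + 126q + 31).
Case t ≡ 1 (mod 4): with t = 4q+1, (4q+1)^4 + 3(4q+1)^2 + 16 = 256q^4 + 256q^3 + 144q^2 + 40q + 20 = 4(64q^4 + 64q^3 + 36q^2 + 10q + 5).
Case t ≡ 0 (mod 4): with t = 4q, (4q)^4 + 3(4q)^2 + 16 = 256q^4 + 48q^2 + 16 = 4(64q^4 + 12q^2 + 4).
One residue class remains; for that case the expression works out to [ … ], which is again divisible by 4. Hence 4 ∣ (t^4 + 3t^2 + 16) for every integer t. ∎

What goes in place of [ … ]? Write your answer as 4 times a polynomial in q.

Only t ≡ 2 (mod 4) is unaccounted for. Put t = 4q+2:
(4q+2)^4 + 3(4q+2)^2 + 16 expands to 256q^4 + 512q^3 + 432q^2 + 176q + 44,
and factoring out 4 leaves 4(64q^4 + 128q^3 + 108q^2 + 44q + 11).

4(64q^4 + 128q^3 + 108q^2 + 44q + 11)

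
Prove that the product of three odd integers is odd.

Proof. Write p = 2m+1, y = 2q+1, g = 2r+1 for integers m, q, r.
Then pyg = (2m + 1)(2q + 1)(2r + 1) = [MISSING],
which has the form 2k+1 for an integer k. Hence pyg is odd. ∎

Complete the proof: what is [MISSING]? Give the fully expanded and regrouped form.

Expanding: (2m + 1)(2q + 1)(2r + 1) = 8mqr + 4mq + 4mr + 2m + 4qr + 2q + 2r + 1.
Every term except the constant is even, so this is 2(4mqr + 2mq + 2mr + m + 2qr + q + r) + 1,
and 4mqr + 2mq + 2mr + m + 2qr + q + r ∈ ℤ gives the required form.

2(4mqr + 2mq + 2mr + m + 2qr + q + r) + 1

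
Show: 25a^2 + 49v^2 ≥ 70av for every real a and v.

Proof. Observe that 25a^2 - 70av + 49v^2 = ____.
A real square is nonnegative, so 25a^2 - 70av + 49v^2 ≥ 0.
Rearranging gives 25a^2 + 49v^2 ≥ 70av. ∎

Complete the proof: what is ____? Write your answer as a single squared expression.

25a^2 - 70av + 49v^2 is a perfect-square trinomial: the outer terms are (5a)^2 and (7v)^2, and the cross term is -2·5a·7v.
So 25a^2 - 70av + 49v^2 = (5a - 7v)^2 ≥ 0.

(5a - 7v)^2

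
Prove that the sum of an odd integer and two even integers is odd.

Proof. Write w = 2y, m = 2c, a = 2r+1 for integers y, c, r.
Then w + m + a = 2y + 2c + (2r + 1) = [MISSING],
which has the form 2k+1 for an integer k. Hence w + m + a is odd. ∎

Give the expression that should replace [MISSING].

2(c + r + y) + 1

Expanding: 2y + 2c + (2r + 1) = 2c + 2r + 2y + 1.
Every term except the constant is even, so this is 2(c + r + y) + 1,
and c + r + y ∈ ℤ gives the required form.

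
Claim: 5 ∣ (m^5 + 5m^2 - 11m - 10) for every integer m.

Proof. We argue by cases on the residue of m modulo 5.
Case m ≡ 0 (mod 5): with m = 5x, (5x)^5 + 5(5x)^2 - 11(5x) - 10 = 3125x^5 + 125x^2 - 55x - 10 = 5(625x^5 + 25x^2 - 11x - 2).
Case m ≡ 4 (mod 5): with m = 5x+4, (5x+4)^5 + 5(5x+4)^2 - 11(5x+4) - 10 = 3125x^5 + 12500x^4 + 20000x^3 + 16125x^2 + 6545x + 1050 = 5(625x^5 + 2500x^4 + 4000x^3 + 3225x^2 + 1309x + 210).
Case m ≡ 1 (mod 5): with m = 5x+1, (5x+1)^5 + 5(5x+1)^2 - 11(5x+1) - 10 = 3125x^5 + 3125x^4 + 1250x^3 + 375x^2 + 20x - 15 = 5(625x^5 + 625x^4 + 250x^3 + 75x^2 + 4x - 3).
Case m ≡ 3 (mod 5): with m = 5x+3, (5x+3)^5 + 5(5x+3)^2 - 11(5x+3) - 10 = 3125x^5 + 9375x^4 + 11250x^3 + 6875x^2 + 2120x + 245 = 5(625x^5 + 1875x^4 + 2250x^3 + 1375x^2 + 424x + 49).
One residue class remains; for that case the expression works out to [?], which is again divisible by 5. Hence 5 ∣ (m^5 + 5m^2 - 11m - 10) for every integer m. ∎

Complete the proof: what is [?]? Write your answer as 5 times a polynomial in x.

Only m ≡ 2 (mod 5) is unaccounted for. Put m = 5x+2:
(5x+2)^5 + 5(5x+2)^2 - 11(5x+2) - 10 expands to 3125x^5 + 6250x^4 + 5000x^3 + 2125x^2 + 445x + 20,
and factoring out 5 leaves 5(625x^5 + 1250x^4 + 1000x^3 + 425x^2 + 89x + 4).

5(625x^5 + 1250x^4 + 1000x^3 + 425x^2 + 89x + 4)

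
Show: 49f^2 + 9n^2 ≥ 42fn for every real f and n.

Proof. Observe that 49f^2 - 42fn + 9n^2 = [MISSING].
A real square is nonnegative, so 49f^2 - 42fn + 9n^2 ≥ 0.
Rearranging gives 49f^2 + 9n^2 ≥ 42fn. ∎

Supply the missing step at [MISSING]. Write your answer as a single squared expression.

(7f - 3n)^2

The leading and trailing coefficients are 7^2 and 3^2, and 42 = 2·7·3, so the trinomial is (7f - 3n)^2.
Hence 49f^2 - 42fn + 9n^2 ≥ 0.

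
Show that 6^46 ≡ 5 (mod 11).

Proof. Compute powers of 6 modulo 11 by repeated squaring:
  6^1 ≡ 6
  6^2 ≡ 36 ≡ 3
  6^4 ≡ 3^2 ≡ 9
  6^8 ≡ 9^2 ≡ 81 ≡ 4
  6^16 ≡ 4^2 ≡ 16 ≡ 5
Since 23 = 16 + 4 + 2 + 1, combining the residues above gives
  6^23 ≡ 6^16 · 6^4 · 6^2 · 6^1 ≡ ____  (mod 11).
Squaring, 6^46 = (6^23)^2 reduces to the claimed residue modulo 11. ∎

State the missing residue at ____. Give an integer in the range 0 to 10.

Multiply the listed residues: 5 · 9 · 3 · 6 = 45 → 135 → 810.
Reducing modulo 11: 810 = 73·11 + 7, so 6^23 ≡ 7.

7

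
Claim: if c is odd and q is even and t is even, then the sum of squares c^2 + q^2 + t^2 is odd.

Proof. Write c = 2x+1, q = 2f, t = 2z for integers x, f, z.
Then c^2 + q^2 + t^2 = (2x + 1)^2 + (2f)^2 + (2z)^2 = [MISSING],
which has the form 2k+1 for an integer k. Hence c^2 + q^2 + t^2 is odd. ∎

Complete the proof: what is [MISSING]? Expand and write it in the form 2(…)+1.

(2x + 1)^2 + (2f)^2 + (2z)^2 = 4f^2 + 4x^2 + 4x + 4z^2 + 1
= 2(2f^2 + 2x^2 + 2x + 2z^2) + 1.
Since 2f^2 + 2x^2 + 2x + 2z^2 is an integer, the sum of squares is of the form 2k+1 for an integer k.

2(2f^2 + 2x^2 + 2x + 2z^2) + 1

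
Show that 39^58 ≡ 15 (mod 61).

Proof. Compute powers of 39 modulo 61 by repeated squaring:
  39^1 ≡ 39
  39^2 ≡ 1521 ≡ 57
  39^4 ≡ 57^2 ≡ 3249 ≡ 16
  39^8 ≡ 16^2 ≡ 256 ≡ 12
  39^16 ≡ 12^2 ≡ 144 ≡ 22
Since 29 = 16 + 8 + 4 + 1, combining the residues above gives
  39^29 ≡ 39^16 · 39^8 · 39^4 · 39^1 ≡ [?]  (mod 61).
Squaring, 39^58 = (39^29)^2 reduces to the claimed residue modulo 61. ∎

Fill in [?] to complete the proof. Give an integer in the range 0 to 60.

39^16 · 39^8 · 39^4 · 39^1 ≡ 22 · 12 · 16 · 39 = 164736.
164736 mod 61 = 36, so 39^29 ≡ 36 (mod 61).

36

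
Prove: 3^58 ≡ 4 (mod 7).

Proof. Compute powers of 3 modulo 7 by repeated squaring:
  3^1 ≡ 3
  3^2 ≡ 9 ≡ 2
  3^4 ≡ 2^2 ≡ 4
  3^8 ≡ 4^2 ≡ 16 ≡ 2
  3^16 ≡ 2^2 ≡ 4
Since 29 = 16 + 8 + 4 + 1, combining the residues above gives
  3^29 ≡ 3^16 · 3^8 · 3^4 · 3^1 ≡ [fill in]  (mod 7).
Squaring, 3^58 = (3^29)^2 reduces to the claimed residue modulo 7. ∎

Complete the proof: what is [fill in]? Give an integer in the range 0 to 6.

Multiply the listed residues: 4 · 2 · 4 · 3 = 8 → 32 → 96.
Reducing modulo 7: 96 = 13·7 + 5, so 3^29 ≡ 5.

5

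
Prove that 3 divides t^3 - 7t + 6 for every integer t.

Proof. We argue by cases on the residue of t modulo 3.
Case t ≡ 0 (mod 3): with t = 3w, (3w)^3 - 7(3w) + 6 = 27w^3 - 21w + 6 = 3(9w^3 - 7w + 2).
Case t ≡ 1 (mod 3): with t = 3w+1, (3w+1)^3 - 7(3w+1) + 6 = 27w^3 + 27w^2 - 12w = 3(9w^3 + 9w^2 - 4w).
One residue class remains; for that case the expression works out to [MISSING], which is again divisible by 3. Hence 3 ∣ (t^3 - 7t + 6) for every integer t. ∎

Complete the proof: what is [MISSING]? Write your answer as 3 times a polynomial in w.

Only t ≡ 2 (mod 3) is unaccounted for. Put t = 3w+2:
(3w+2)^3 - 7(3w+2) + 6 expands to 27w^3 + 54w^2 + 15w,
and factoring out 3 leaves 3(9w^3 + 18w^2 + 5w).

3(9w^3 + 18w^2 + 5w)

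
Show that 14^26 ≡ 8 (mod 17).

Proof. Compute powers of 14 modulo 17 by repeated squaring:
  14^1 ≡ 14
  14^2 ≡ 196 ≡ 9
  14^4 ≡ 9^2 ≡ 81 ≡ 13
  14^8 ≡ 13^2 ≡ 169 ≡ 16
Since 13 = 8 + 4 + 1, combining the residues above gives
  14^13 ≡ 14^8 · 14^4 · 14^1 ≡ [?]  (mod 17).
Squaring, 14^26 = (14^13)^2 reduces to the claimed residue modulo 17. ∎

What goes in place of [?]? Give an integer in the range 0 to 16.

Multiply the listed residues: 16 · 13 · 14 = 208 → 2912.
Reducing modulo 17: 2912 = 171·17 + 5, so 14^13 ≡ 5.

5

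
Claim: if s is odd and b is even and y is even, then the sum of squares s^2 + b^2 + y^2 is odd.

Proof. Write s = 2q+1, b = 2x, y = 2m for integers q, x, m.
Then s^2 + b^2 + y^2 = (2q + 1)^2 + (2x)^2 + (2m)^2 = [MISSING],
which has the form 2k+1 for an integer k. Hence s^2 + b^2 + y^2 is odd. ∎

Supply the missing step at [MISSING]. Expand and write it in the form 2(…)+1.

(2q + 1)^2 + (2x)^2 + (2m)^2 = 4m^2 + 4q^2 + 4q + 4x^2 + 1
= 2(2m^2 + 2q^2 + 2q + 2x^2) + 1.
Since 2m^2 + 2q^2 + 2q + 2x^2 is an integer, the sum of squares is of the form 2k+1 for an integer k.

2(2m^2 + 2q^2 + 2q + 2x^2) + 1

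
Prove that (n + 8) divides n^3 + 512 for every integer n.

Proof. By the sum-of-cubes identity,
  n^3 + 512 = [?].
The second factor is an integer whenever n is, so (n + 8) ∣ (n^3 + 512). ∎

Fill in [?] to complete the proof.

(n + 8)(n^2 - 8n + 64)

Polynomial division of n^3 + 512 by n + 8 leaves remainder 0 and quotient n^2 - 8n + 64.
Hence n^3 + 512 = (n + 8)(n^2 - 8n + 64).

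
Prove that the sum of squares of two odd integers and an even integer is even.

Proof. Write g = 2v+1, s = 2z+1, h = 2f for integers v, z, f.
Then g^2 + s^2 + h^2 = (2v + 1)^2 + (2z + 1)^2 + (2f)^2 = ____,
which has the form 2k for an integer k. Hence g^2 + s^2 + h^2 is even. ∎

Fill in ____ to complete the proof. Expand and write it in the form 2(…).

Expanding: (2v + 1)^2 + (2z + 1)^2 + (2f)^2 = 4f^2 + 4v^2 + 4v + 4z^2 + 4z + 2.
Every term is even; pulling out the factor of 2 gives 2(2f^2 + 2v^2 + 2v + 2z^2 + 2z + 1).

2(2f^2 + 2v^2 + 2v + 2z^2 + 2z + 1)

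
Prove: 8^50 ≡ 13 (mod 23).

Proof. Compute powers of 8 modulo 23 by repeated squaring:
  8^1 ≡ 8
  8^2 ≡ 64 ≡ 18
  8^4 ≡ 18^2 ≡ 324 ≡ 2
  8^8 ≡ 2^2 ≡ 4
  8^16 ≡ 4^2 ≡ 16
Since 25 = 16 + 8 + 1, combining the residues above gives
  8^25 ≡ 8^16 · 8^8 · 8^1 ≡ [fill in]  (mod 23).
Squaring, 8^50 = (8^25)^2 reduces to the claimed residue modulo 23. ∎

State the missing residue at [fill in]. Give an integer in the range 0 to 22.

6

8^16 · 8^8 · 8^1 ≡ 16 · 4 · 8 = 512.
512 mod 23 = 6, so 8^25 ≡ 6 (mod 23).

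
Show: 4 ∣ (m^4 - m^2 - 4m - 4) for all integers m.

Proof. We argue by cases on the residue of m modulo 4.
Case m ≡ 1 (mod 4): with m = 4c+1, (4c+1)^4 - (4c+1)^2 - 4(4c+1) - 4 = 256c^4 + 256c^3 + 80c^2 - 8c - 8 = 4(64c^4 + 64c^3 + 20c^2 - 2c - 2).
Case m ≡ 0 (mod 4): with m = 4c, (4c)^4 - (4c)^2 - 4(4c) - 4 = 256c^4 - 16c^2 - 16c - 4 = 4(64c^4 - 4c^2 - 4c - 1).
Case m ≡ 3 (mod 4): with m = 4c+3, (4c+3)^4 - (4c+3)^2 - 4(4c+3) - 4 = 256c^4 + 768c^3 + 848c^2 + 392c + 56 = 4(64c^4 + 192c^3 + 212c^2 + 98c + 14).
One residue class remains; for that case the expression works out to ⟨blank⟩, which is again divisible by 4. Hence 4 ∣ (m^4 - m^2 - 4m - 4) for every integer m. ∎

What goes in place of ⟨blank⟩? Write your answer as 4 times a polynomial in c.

4(64c^4 + 128c^3 + 92c^2 + 24c)

Only m ≡ 2 (mod 4) is unaccounted for. Put m = 4c+2:
(4c+2)^4 - (4c+2)^2 - 4(4c+2) - 4 expands to 256c^4 + 512c^3 + 368c^2 + 96c,
and factoring out 4 leaves 4(64c^4 + 128c^3 + 92c^2 + 24c).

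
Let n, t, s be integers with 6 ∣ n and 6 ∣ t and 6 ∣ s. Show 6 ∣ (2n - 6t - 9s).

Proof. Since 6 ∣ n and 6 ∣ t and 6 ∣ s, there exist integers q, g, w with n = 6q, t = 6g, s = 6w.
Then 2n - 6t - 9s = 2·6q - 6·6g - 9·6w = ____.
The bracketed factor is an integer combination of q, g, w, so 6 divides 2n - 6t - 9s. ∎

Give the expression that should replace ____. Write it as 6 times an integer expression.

6(-6g + 2q - 9w)

Each term has a factor of 6: 2·6q - 6·6g - 9·6w = 6·(-6g + 2q - 9w).
Since -6g + 2q - 9w is an integer, 6 ∣ (2n - 6t - 9s).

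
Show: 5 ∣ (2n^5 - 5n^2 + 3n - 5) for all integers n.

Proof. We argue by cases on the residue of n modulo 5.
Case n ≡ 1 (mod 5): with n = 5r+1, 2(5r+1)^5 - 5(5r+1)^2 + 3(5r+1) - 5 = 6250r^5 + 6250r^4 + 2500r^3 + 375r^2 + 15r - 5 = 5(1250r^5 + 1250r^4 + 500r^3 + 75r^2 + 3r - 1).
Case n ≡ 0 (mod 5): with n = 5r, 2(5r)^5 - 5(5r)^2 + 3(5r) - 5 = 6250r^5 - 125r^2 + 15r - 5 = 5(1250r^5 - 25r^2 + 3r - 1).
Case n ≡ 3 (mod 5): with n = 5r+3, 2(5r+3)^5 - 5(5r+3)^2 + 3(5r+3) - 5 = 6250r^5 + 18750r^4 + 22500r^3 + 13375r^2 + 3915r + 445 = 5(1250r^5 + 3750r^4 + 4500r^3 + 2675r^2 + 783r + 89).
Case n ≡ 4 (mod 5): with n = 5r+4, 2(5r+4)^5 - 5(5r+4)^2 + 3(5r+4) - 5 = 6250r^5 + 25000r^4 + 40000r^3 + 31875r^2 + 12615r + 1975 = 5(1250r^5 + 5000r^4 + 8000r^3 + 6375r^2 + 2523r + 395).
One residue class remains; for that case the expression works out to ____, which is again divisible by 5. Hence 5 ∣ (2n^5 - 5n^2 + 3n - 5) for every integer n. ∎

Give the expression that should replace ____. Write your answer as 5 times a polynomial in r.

5(1250r^5 + 2500r^4 + 2000r^3 + 775r^2 + 143r + 9)

Only n ≡ 2 (mod 5) is unaccounted for. Put n = 5r+2:
2(5r+2)^5 - 5(5r+2)^2 + 3(5r+2) - 5 expands to 6250r^5 + 12500r^4 + 10000r^3 + 3875r^2 + 715r + 45,
and factoring out 5 leaves 5(1250r^5 + 2500r^4 + 2000r^3 + 775r^2 + 143r + 9).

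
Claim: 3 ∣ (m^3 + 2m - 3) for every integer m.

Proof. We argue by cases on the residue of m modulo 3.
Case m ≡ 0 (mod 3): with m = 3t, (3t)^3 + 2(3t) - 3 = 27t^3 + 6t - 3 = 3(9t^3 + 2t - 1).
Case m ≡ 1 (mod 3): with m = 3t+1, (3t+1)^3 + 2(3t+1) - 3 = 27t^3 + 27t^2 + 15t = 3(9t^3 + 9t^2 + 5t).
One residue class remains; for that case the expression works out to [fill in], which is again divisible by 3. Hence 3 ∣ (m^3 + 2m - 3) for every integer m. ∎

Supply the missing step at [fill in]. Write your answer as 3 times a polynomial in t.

Only m ≡ 2 (mod 3) is unaccounted for. Put m = 3t+2:
(3t+2)^3 + 2(3t+2) - 3 expands to 27t^3 + 54t^2 + 42t + 9,
and factoring out 3 leaves 3(9t^3 + 18t^2 + 14t + 3).

3(9t^3 + 18t^2 + 14t + 3)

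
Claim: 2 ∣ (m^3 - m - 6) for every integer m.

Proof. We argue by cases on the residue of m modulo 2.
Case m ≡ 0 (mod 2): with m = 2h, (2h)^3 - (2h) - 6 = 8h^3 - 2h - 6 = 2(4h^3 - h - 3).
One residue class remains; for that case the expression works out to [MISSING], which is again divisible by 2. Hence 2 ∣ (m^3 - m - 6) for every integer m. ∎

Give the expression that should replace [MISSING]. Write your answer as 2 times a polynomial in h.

2(4h^3 + 6h^2 + 2h - 3)

Only m ≡ 1 (mod 2) is unaccounted for. Put m = 2h+1:
(2h+1)^3 - (2h+1) - 6 expands to 8h^3 + 12h^2 + 4h - 6,
and factoring out 2 leaves 2(4h^3 + 6h^2 + 2h - 3).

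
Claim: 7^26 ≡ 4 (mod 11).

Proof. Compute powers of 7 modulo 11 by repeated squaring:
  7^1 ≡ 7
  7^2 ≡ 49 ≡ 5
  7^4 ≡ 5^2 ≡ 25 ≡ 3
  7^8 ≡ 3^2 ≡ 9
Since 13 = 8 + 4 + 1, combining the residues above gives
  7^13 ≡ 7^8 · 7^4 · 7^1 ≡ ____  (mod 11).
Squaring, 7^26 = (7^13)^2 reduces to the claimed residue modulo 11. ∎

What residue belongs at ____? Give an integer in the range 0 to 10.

Multiply the listed residues: 9 · 3 · 7 = 27 → 189.
Reducing modulo 11: 189 = 17·11 + 2, so 7^13 ≡ 2.

2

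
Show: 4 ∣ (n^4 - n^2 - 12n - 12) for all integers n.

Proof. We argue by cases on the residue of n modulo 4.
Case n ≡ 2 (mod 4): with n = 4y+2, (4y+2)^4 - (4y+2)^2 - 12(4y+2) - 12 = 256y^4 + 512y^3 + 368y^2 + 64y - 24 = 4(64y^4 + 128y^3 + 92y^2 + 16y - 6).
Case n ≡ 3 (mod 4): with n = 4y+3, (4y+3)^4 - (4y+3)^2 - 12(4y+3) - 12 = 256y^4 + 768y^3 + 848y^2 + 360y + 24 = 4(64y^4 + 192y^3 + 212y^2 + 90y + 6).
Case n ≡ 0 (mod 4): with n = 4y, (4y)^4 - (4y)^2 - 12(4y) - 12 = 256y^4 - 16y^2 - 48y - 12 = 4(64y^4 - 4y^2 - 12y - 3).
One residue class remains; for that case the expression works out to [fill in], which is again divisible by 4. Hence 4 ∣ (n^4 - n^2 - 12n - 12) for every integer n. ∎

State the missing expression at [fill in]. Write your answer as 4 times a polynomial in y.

The residues treated are {2, 3, 0}, so the missing case is n ≡ 1 (mod 4); write n = 4y+1.
Then (4y+1)^4 - (4y+1)^2 - 12(4y+1) - 12 = 256y^4 + 256y^3 + 80y^2 - 40y - 24 = 4(64y^4 + 64y^3 + 20y^2 - 10y - 6).

4(64y^4 + 64y^3 + 20y^2 - 10y - 6)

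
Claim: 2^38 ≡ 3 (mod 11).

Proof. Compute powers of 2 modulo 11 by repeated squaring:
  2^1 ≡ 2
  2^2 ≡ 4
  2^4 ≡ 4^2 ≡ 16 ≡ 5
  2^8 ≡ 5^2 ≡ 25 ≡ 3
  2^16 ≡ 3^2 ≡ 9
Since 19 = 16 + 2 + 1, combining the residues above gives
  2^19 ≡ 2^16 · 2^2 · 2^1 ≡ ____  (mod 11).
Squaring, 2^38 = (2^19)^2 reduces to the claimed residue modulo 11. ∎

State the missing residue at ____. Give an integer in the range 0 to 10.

6

Multiply the listed residues: 9 · 4 · 2 = 36 → 72.
Reducing modulo 11: 72 = 6·11 + 6, so 2^19 ≡ 6.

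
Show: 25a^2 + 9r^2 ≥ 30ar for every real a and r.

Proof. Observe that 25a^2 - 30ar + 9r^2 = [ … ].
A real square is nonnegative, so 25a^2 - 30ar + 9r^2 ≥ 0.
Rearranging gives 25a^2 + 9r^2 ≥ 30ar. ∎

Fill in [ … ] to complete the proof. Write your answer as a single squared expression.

(5a - 3r)^2

The leading and trailing coefficients are 5^2 and 3^2, and 30 = 2·5·3, so the trinomial is (5a - 3r)^2.
Hence 25a^2 - 30ar + 9r^2 ≥ 0.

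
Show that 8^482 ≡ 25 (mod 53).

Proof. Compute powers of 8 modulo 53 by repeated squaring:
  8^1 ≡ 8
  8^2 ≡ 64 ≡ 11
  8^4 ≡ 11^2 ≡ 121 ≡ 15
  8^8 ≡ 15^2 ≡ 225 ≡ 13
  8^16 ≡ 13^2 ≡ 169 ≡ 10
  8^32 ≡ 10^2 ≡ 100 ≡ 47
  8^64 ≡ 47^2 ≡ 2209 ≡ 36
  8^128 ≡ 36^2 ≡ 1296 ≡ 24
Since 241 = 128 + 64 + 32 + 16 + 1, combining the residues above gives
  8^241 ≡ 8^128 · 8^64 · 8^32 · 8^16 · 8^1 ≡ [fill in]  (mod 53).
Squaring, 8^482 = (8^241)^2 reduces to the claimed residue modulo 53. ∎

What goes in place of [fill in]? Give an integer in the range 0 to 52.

8^128 · 8^64 · 8^32 · 8^16 · 8^1 ≡ 24 · 36 · 47 · 10 · 8 = 3248640.
3248640 mod 53 = 5, so 8^241 ≡ 5 (mod 53).

5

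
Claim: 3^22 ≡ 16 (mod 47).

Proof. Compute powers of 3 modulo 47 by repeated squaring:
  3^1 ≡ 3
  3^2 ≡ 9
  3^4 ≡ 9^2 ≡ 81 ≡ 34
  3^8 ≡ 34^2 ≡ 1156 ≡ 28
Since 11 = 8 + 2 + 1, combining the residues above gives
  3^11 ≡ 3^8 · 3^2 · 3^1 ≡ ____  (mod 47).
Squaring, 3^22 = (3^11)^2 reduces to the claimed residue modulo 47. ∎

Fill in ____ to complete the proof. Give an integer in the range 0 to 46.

3^8 · 3^2 · 3^1 ≡ 28 · 9 · 3 = 756.
756 mod 47 = 4, so 3^11 ≡ 4 (mod 47).

4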